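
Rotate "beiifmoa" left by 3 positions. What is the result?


Input: "beiifmoa", rotate left by 3
First 3 characters: "bei"
Remaining characters: "ifmoa"
Concatenate remaining + first: "ifmoa" + "bei" = "ifmoabei"

ifmoabei


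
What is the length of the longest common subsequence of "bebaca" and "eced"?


LCS of "bebaca" and "eced"
DP table:
           e    c    e    d
      0    0    0    0    0
  b   0    0    0    0    0
  e   0    1    1    1    1
  b   0    1    1    1    1
  a   0    1    1    1    1
  c   0    1    2    2    2
  a   0    1    2    2    2
LCS length = dp[6][4] = 2

2


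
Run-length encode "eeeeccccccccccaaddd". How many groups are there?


Input: eeeeccccccccccaaddd
Scanning for consecutive runs:
  Group 1: 'e' x 4 (positions 0-3)
  Group 2: 'c' x 10 (positions 4-13)
  Group 3: 'a' x 2 (positions 14-15)
  Group 4: 'd' x 3 (positions 16-18)
Total groups: 4

4


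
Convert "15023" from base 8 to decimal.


Input: "15023" in base 8
Positional expansion:
  Digit '1' (value 1) x 8^4 = 4096
  Digit '5' (value 5) x 8^3 = 2560
  Digit '0' (value 0) x 8^2 = 0
  Digit '2' (value 2) x 8^1 = 16
  Digit '3' (value 3) x 8^0 = 3
Sum = 6675

6675


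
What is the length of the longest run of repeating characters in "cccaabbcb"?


Input: "cccaabbcb"
Scanning for longest run:
  Position 1 ('c'): continues run of 'c', length=2
  Position 2 ('c'): continues run of 'c', length=3
  Position 3 ('a'): new char, reset run to 1
  Position 4 ('a'): continues run of 'a', length=2
  Position 5 ('b'): new char, reset run to 1
  Position 6 ('b'): continues run of 'b', length=2
  Position 7 ('c'): new char, reset run to 1
  Position 8 ('b'): new char, reset run to 1
Longest run: 'c' with length 3

3


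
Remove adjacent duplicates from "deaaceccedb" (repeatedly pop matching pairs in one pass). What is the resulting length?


Input: deaaceccedb
Stack-based adjacent duplicate removal:
  Read 'd': push. Stack: d
  Read 'e': push. Stack: de
  Read 'a': push. Stack: dea
  Read 'a': matches stack top 'a' => pop. Stack: de
  Read 'c': push. Stack: dec
  Read 'e': push. Stack: dece
  Read 'c': push. Stack: decec
  Read 'c': matches stack top 'c' => pop. Stack: dece
  Read 'e': matches stack top 'e' => pop. Stack: dec
  Read 'd': push. Stack: decd
  Read 'b': push. Stack: decdb
Final stack: "decdb" (length 5)

5


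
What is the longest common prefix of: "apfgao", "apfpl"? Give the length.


Words: apfgao, apfpl
  Position 0: all 'a' => match
  Position 1: all 'p' => match
  Position 2: all 'f' => match
  Position 3: ('g', 'p') => mismatch, stop
LCP = "apf" (length 3)

3


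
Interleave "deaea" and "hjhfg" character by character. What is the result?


Interleaving "deaea" and "hjhfg":
  Position 0: 'd' from first, 'h' from second => "dh"
  Position 1: 'e' from first, 'j' from second => "ej"
  Position 2: 'a' from first, 'h' from second => "ah"
  Position 3: 'e' from first, 'f' from second => "ef"
  Position 4: 'a' from first, 'g' from second => "ag"
Result: dhejahefag

dhejahefag


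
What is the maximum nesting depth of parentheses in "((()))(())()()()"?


Input: "((()))(())()()()"
Tracking depth:
  Position 0 '(': depth becomes 1
  Position 1 '(': depth becomes 2
  Position 2 '(': depth becomes 3
  Position 3 ')': depth becomes 2
  Position 4 ')': depth becomes 1
  Position 5 ')': depth becomes 0
  Position 6 '(': depth becomes 1
  Position 7 '(': depth becomes 2
  Position 8 ')': depth becomes 1
  Position 9 ')': depth becomes 0
  Position 10 '(': depth becomes 1
  Position 11 ')': depth becomes 0
  Position 12 '(': depth becomes 1
  Position 13 ')': depth becomes 0
  Position 14 '(': depth becomes 1
  Position 15 ')': depth becomes 0
Maximum depth reached: 3

3


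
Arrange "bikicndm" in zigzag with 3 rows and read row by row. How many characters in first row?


Zigzag "bikicndm" into 3 rows:
Placing characters:
  'b' => row 0
  'i' => row 1
  'k' => row 2
  'i' => row 1
  'c' => row 0
  'n' => row 1
  'd' => row 2
  'm' => row 1
Rows:
  Row 0: "bc"
  Row 1: "iinm"
  Row 2: "kd"
First row length: 2

2


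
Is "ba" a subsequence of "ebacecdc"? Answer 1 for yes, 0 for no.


Check if "ba" is a subsequence of "ebacecdc"
Greedy scan:
  Position 0 ('e'): no match needed
  Position 1 ('b'): matches sub[0] = 'b'
  Position 2 ('a'): matches sub[1] = 'a'
  Position 3 ('c'): no match needed
  Position 4 ('e'): no match needed
  Position 5 ('c'): no match needed
  Position 6 ('d'): no match needed
  Position 7 ('c'): no match needed
All 2 characters matched => is a subsequence

1


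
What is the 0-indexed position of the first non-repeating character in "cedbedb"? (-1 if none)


Input: cedbedb
Character frequencies:
  'b': 2
  'c': 1
  'd': 2
  'e': 2
Scanning left to right for freq == 1:
  Position 0 ('c'): unique! => answer = 0

0


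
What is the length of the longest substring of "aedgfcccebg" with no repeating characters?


Input: "aedgfcccebg"
Sliding window (track last position of each char):
  Position 0 ('a'): window [0,0] length 1 -- new best
  Position 1 ('e'): window [0,1] length 2 -- new best
  Position 2 ('d'): window [0,2] length 3 -- new best
  Position 3 ('g'): window [0,3] length 4 -- new best
  Position 4 ('f'): window [0,4] length 5 -- new best
  Position 5 ('c'): window [0,5] length 6 -- new best
  Position 6 ('c'): repeat (last at 5), move window start to 6
  Position 6 ('c'): window [6,6] length 1
  Position 7 ('c'): repeat (last at 6), move window start to 7
  Position 7 ('c'): window [7,7] length 1
  Position 8 ('e'): window [7,8] length 2
  Position 9 ('b'): window [7,9] length 3
  Position 10 ('g'): window [7,10] length 4
Longest substring with no repeats: "aedgfc" with length 6

6


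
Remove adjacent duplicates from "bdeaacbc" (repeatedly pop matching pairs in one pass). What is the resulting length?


Input: bdeaacbc
Stack-based adjacent duplicate removal:
  Read 'b': push. Stack: b
  Read 'd': push. Stack: bd
  Read 'e': push. Stack: bde
  Read 'a': push. Stack: bdea
  Read 'a': matches stack top 'a' => pop. Stack: bde
  Read 'c': push. Stack: bdec
  Read 'b': push. Stack: bdecb
  Read 'c': push. Stack: bdecbc
Final stack: "bdecbc" (length 6)

6


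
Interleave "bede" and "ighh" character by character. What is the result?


Interleaving "bede" and "ighh":
  Position 0: 'b' from first, 'i' from second => "bi"
  Position 1: 'e' from first, 'g' from second => "eg"
  Position 2: 'd' from first, 'h' from second => "dh"
  Position 3: 'e' from first, 'h' from second => "eh"
Result: biegdheh

biegdheh


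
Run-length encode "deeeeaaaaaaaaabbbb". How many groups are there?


Input: deeeeaaaaaaaaabbbb
Scanning for consecutive runs:
  Group 1: 'd' x 1 (positions 0-0)
  Group 2: 'e' x 4 (positions 1-4)
  Group 3: 'a' x 9 (positions 5-13)
  Group 4: 'b' x 4 (positions 14-17)
Total groups: 4

4


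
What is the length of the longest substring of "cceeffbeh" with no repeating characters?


Input: "cceeffbeh"
Sliding window (track last position of each char):
  Position 0 ('c'): window [0,0] length 1 -- new best
  Position 1 ('c'): repeat (last at 0), move window start to 1
  Position 1 ('c'): window [1,1] length 1
  Position 2 ('e'): window [1,2] length 2 -- new best
  Position 3 ('e'): repeat (last at 2), move window start to 3
  Position 3 ('e'): window [3,3] length 1
  Position 4 ('f'): window [3,4] length 2
  Position 5 ('f'): repeat (last at 4), move window start to 5
  Position 5 ('f'): window [5,5] length 1
  Position 6 ('b'): window [5,6] length 2
  Position 7 ('e'): window [5,7] length 3 -- new best
  Position 8 ('h'): window [5,8] length 4 -- new best
Longest substring with no repeats: "fbeh" with length 4

4


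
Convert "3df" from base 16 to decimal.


Input: "3df" in base 16
Positional expansion:
  Digit '3' (value 3) x 16^2 = 768
  Digit 'd' (value 13) x 16^1 = 208
  Digit 'f' (value 15) x 16^0 = 15
Sum = 991

991


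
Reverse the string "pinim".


Input: pinim
Reading characters right to left:
  Position 4: 'm'
  Position 3: 'i'
  Position 2: 'n'
  Position 1: 'i'
  Position 0: 'p'
Reversed: minip

minip


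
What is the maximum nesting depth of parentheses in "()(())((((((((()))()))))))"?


Input: "()(())((((((((()))()))))))"
Tracking depth:
  Position 0 '(': depth becomes 1
  Position 1 ')': depth becomes 0
  Position 2 '(': depth becomes 1
  Position 3 '(': depth becomes 2
  Position 4 ')': depth becomes 1
  Position 5 ')': depth becomes 0
  Position 6 '(': depth becomes 1
  Position 7 '(': depth becomes 2
  Position 8 '(': depth becomes 3
  Position 9 '(': depth becomes 4
  Position 10 '(': depth becomes 5
  Position 11 '(': depth becomes 6
  Position 12 '(': depth becomes 7
  Position 13 '(': depth becomes 8
  Position 14 '(': depth becomes 9
  Position 15 ')': depth becomes 8
  Position 16 ')': depth becomes 7
  Position 17 ')': depth becomes 6
  Position 18 '(': depth becomes 7
  Position 19 ')': depth becomes 6
  Position 20 ')': depth becomes 5
  Position 21 ')': depth becomes 4
  Position 22 ')': depth becomes 3
  Position 23 ')': depth becomes 2
  Position 24 ')': depth becomes 1
  Position 25 ')': depth becomes 0
Maximum depth reached: 9

9


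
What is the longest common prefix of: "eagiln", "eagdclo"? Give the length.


Words: eagiln, eagdclo
  Position 0: all 'e' => match
  Position 1: all 'a' => match
  Position 2: all 'g' => match
  Position 3: ('i', 'd') => mismatch, stop
LCP = "eag" (length 3)

3


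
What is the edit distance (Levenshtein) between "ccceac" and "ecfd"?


Computing edit distance: "ccceac" -> "ecfd"
DP table:
           e    c    f    d
      0    1    2    3    4
  c   1    1    1    2    3
  c   2    2    1    2    3
  c   3    3    2    2    3
  e   4    3    3    3    3
  a   5    4    4    4    4
  c   6    5    4    5    5
Edit distance = dp[6][4] = 5

5


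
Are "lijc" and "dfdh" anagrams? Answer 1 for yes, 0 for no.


Strings: "lijc", "dfdh"
Sorted first:  cijl
Sorted second: ddfh
Differ at position 0: 'c' vs 'd' => not anagrams

0


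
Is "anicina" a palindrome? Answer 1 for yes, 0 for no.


Input: anicina
Reversed: anicina
  Compare pos 0 ('a') with pos 6 ('a'): match
  Compare pos 1 ('n') with pos 5 ('n'): match
  Compare pos 2 ('i') with pos 4 ('i'): match
Result: palindrome

1


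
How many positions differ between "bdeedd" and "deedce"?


Comparing "bdeedd" and "deedce" position by position:
  Position 0: 'b' vs 'd' => DIFFER
  Position 1: 'd' vs 'e' => DIFFER
  Position 2: 'e' vs 'e' => same
  Position 3: 'e' vs 'd' => DIFFER
  Position 4: 'd' vs 'c' => DIFFER
  Position 5: 'd' vs 'e' => DIFFER
Positions that differ: 5

5


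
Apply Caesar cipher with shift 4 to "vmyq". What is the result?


Caesar cipher: shift "vmyq" by 4
  'v' (pos 21) + 4 = pos 25 = 'z'
  'm' (pos 12) + 4 = pos 16 = 'q'
  'y' (pos 24) + 4 = pos 2 = 'c'
  'q' (pos 16) + 4 = pos 20 = 'u'
Result: zqcu

zqcu


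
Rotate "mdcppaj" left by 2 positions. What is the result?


Input: "mdcppaj", rotate left by 2
First 2 characters: "md"
Remaining characters: "cppaj"
Concatenate remaining + first: "cppaj" + "md" = "cppajmd"

cppajmd


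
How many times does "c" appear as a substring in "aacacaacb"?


Searching for "c" in "aacacaacb"
Scanning each position:
  Position 0: "a" => no
  Position 1: "a" => no
  Position 2: "c" => MATCH
  Position 3: "a" => no
  Position 4: "c" => MATCH
  Position 5: "a" => no
  Position 6: "a" => no
  Position 7: "c" => MATCH
  Position 8: "b" => no
Total occurrences: 3

3


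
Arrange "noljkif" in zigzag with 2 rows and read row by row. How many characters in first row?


Zigzag "noljkif" into 2 rows:
Placing characters:
  'n' => row 0
  'o' => row 1
  'l' => row 0
  'j' => row 1
  'k' => row 0
  'i' => row 1
  'f' => row 0
Rows:
  Row 0: "nlkf"
  Row 1: "oji"
First row length: 4

4


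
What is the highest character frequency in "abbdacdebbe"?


Input: abbdacdebbe
Character counts:
  'a': 2
  'b': 4
  'c': 1
  'd': 2
  'e': 2
Maximum frequency: 4

4


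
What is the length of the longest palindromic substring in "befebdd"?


Input: "befebdd"
Checking substrings for palindromes:
  [0:5] "befeb" (len 5) => palindrome
  [1:4] "efe" (len 3) => palindrome
  [5:7] "dd" (len 2) => palindrome
Longest palindromic substring: "befeb" with length 5

5


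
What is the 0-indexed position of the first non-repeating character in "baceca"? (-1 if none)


Input: baceca
Character frequencies:
  'a': 2
  'b': 1
  'c': 2
  'e': 1
Scanning left to right for freq == 1:
  Position 0 ('b'): unique! => answer = 0

0


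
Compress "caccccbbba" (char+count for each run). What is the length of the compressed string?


Input: caccccbbba
Runs:
  'c' x 1 => "c1"
  'a' x 1 => "a1"
  'c' x 4 => "c4"
  'b' x 3 => "b3"
  'a' x 1 => "a1"
Compressed: "c1a1c4b3a1"
Compressed length: 10

10


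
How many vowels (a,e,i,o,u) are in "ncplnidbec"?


Input: ncplnidbec
Checking each character:
  'n' at position 0: consonant
  'c' at position 1: consonant
  'p' at position 2: consonant
  'l' at position 3: consonant
  'n' at position 4: consonant
  'i' at position 5: vowel (running total: 1)
  'd' at position 6: consonant
  'b' at position 7: consonant
  'e' at position 8: vowel (running total: 2)
  'c' at position 9: consonant
Total vowels: 2

2


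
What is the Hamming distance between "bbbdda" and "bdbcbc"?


Comparing "bbbdda" and "bdbcbc" position by position:
  Position 0: 'b' vs 'b' => same
  Position 1: 'b' vs 'd' => differ
  Position 2: 'b' vs 'b' => same
  Position 3: 'd' vs 'c' => differ
  Position 4: 'd' vs 'b' => differ
  Position 5: 'a' vs 'c' => differ
Total differences (Hamming distance): 4

4


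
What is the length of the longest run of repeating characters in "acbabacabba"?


Input: "acbabacabba"
Scanning for longest run:
  Position 1 ('c'): new char, reset run to 1
  Position 2 ('b'): new char, reset run to 1
  Position 3 ('a'): new char, reset run to 1
  Position 4 ('b'): new char, reset run to 1
  Position 5 ('a'): new char, reset run to 1
  Position 6 ('c'): new char, reset run to 1
  Position 7 ('a'): new char, reset run to 1
  Position 8 ('b'): new char, reset run to 1
  Position 9 ('b'): continues run of 'b', length=2
  Position 10 ('a'): new char, reset run to 1
Longest run: 'b' with length 2

2


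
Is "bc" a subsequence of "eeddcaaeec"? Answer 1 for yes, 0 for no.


Check if "bc" is a subsequence of "eeddcaaeec"
Greedy scan:
  Position 0 ('e'): no match needed
  Position 1 ('e'): no match needed
  Position 2 ('d'): no match needed
  Position 3 ('d'): no match needed
  Position 4 ('c'): no match needed
  Position 5 ('a'): no match needed
  Position 6 ('a'): no match needed
  Position 7 ('e'): no match needed
  Position 8 ('e'): no match needed
  Position 9 ('c'): no match needed
Only matched 0/2 characters => not a subsequence

0


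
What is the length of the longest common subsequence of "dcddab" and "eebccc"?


LCS of "dcddab" and "eebccc"
DP table:
           e    e    b    c    c    c
      0    0    0    0    0    0    0
  d   0    0    0    0    0    0    0
  c   0    0    0    0    1    1    1
  d   0    0    0    0    1    1    1
  d   0    0    0    0    1    1    1
  a   0    0    0    0    1    1    1
  b   0    0    0    1    1    1    1
LCS length = dp[6][6] = 1

1


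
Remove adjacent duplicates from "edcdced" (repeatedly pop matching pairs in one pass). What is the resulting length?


Input: edcdced
Stack-based adjacent duplicate removal:
  Read 'e': push. Stack: e
  Read 'd': push. Stack: ed
  Read 'c': push. Stack: edc
  Read 'd': push. Stack: edcd
  Read 'c': push. Stack: edcdc
  Read 'e': push. Stack: edcdce
  Read 'd': push. Stack: edcdced
Final stack: "edcdced" (length 7)

7


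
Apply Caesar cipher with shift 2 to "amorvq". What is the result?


Caesar cipher: shift "amorvq" by 2
  'a' (pos 0) + 2 = pos 2 = 'c'
  'm' (pos 12) + 2 = pos 14 = 'o'
  'o' (pos 14) + 2 = pos 16 = 'q'
  'r' (pos 17) + 2 = pos 19 = 't'
  'v' (pos 21) + 2 = pos 23 = 'x'
  'q' (pos 16) + 2 = pos 18 = 's'
Result: coqtxs

coqtxs


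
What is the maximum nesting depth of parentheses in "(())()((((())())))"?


Input: "(())()((((())())))"
Tracking depth:
  Position 0 '(': depth becomes 1
  Position 1 '(': depth becomes 2
  Position 2 ')': depth becomes 1
  Position 3 ')': depth becomes 0
  Position 4 '(': depth becomes 1
  Position 5 ')': depth becomes 0
  Position 6 '(': depth becomes 1
  Position 7 '(': depth becomes 2
  Position 8 '(': depth becomes 3
  Position 9 '(': depth becomes 4
  Position 10 '(': depth becomes 5
  Position 11 ')': depth becomes 4
  Position 12 ')': depth becomes 3
  Position 13 '(': depth becomes 4
  Position 14 ')': depth becomes 3
  Position 15 ')': depth becomes 2
  Position 16 ')': depth becomes 1
  Position 17 ')': depth becomes 0
Maximum depth reached: 5

5


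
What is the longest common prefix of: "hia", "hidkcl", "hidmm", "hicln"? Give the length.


Words: hia, hidkcl, hidmm, hicln
  Position 0: all 'h' => match
  Position 1: all 'i' => match
  Position 2: ('a', 'd', 'd', 'c') => mismatch, stop
LCP = "hi" (length 2)

2


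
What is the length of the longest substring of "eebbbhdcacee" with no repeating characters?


Input: "eebbbhdcacee"
Sliding window (track last position of each char):
  Position 0 ('e'): window [0,0] length 1 -- new best
  Position 1 ('e'): repeat (last at 0), move window start to 1
  Position 1 ('e'): window [1,1] length 1
  Position 2 ('b'): window [1,2] length 2 -- new best
  Position 3 ('b'): repeat (last at 2), move window start to 3
  Position 3 ('b'): window [3,3] length 1
  Position 4 ('b'): repeat (last at 3), move window start to 4
  Position 4 ('b'): window [4,4] length 1
  Position 5 ('h'): window [4,5] length 2
  Position 6 ('d'): window [4,6] length 3 -- new best
  Position 7 ('c'): window [4,7] length 4 -- new best
  Position 8 ('a'): window [4,8] length 5 -- new best
  Position 9 ('c'): repeat (last at 7), move window start to 8
  Position 9 ('c'): window [8,9] length 2
  Position 10 ('e'): window [8,10] length 3
  Position 11 ('e'): repeat (last at 10), move window start to 11
  Position 11 ('e'): window [11,11] length 1
Longest substring with no repeats: "bhdca" with length 5

5


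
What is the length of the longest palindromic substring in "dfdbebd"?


Input: "dfdbebd"
Checking substrings for palindromes:
  [2:7] "dbebd" (len 5) => palindrome
  [0:3] "dfd" (len 3) => palindrome
  [3:6] "beb" (len 3) => palindrome
Longest palindromic substring: "dbebd" with length 5

5


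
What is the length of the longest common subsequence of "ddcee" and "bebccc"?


LCS of "ddcee" and "bebccc"
DP table:
           b    e    b    c    c    c
      0    0    0    0    0    0    0
  d   0    0    0    0    0    0    0
  d   0    0    0    0    0    0    0
  c   0    0    0    0    1    1    1
  e   0    0    1    1    1    1    1
  e   0    0    1    1    1    1    1
LCS length = dp[5][6] = 1

1


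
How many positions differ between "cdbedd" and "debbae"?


Comparing "cdbedd" and "debbae" position by position:
  Position 0: 'c' vs 'd' => DIFFER
  Position 1: 'd' vs 'e' => DIFFER
  Position 2: 'b' vs 'b' => same
  Position 3: 'e' vs 'b' => DIFFER
  Position 4: 'd' vs 'a' => DIFFER
  Position 5: 'd' vs 'e' => DIFFER
Positions that differ: 5

5


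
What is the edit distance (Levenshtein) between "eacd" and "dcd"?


Computing edit distance: "eacd" -> "dcd"
DP table:
           d    c    d
      0    1    2    3
  e   1    1    2    3
  a   2    2    2    3
  c   3    3    2    3
  d   4    3    3    2
Edit distance = dp[4][3] = 2

2


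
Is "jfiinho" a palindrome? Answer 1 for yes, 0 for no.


Input: jfiinho
Reversed: ohniifj
  Compare pos 0 ('j') with pos 6 ('o'): MISMATCH
  Compare pos 1 ('f') with pos 5 ('h'): MISMATCH
  Compare pos 2 ('i') with pos 4 ('n'): MISMATCH
Result: not a palindrome

0


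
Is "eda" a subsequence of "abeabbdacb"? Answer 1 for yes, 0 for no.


Check if "eda" is a subsequence of "abeabbdacb"
Greedy scan:
  Position 0 ('a'): no match needed
  Position 1 ('b'): no match needed
  Position 2 ('e'): matches sub[0] = 'e'
  Position 3 ('a'): no match needed
  Position 4 ('b'): no match needed
  Position 5 ('b'): no match needed
  Position 6 ('d'): matches sub[1] = 'd'
  Position 7 ('a'): matches sub[2] = 'a'
  Position 8 ('c'): no match needed
  Position 9 ('b'): no match needed
All 3 characters matched => is a subsequence

1


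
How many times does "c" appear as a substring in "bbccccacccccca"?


Searching for "c" in "bbccccacccccca"
Scanning each position:
  Position 0: "b" => no
  Position 1: "b" => no
  Position 2: "c" => MATCH
  Position 3: "c" => MATCH
  Position 4: "c" => MATCH
  Position 5: "c" => MATCH
  Position 6: "a" => no
  Position 7: "c" => MATCH
  Position 8: "c" => MATCH
  Position 9: "c" => MATCH
  Position 10: "c" => MATCH
  Position 11: "c" => MATCH
  Position 12: "c" => MATCH
  Position 13: "a" => no
Total occurrences: 10

10


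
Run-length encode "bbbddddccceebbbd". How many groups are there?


Input: bbbddddccceebbbd
Scanning for consecutive runs:
  Group 1: 'b' x 3 (positions 0-2)
  Group 2: 'd' x 4 (positions 3-6)
  Group 3: 'c' x 3 (positions 7-9)
  Group 4: 'e' x 2 (positions 10-11)
  Group 5: 'b' x 3 (positions 12-14)
  Group 6: 'd' x 1 (positions 15-15)
Total groups: 6

6


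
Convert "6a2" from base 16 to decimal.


Input: "6a2" in base 16
Positional expansion:
  Digit '6' (value 6) x 16^2 = 1536
  Digit 'a' (value 10) x 16^1 = 160
  Digit '2' (value 2) x 16^0 = 2
Sum = 1698

1698


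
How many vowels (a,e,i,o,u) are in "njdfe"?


Input: njdfe
Checking each character:
  'n' at position 0: consonant
  'j' at position 1: consonant
  'd' at position 2: consonant
  'f' at position 3: consonant
  'e' at position 4: vowel (running total: 1)
Total vowels: 1

1


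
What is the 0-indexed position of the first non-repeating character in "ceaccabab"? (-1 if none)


Input: ceaccabab
Character frequencies:
  'a': 3
  'b': 2
  'c': 3
  'e': 1
Scanning left to right for freq == 1:
  Position 0 ('c'): freq=3, skip
  Position 1 ('e'): unique! => answer = 1

1


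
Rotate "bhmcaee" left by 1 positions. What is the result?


Input: "bhmcaee", rotate left by 1
First 1 characters: "b"
Remaining characters: "hmcaee"
Concatenate remaining + first: "hmcaee" + "b" = "hmcaeeb"

hmcaeeb


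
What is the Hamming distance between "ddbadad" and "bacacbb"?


Comparing "ddbadad" and "bacacbb" position by position:
  Position 0: 'd' vs 'b' => differ
  Position 1: 'd' vs 'a' => differ
  Position 2: 'b' vs 'c' => differ
  Position 3: 'a' vs 'a' => same
  Position 4: 'd' vs 'c' => differ
  Position 5: 'a' vs 'b' => differ
  Position 6: 'd' vs 'b' => differ
Total differences (Hamming distance): 6

6


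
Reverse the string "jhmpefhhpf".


Input: jhmpefhhpf
Reading characters right to left:
  Position 9: 'f'
  Position 8: 'p'
  Position 7: 'h'
  Position 6: 'h'
  Position 5: 'f'
  Position 4: 'e'
  Position 3: 'p'
  Position 2: 'm'
  Position 1: 'h'
  Position 0: 'j'
Reversed: fphhfepmhj

fphhfepmhj


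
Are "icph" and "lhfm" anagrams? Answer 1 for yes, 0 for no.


Strings: "icph", "lhfm"
Sorted first:  chip
Sorted second: fhlm
Differ at position 0: 'c' vs 'f' => not anagrams

0


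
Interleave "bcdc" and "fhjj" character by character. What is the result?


Interleaving "bcdc" and "fhjj":
  Position 0: 'b' from first, 'f' from second => "bf"
  Position 1: 'c' from first, 'h' from second => "ch"
  Position 2: 'd' from first, 'j' from second => "dj"
  Position 3: 'c' from first, 'j' from second => "cj"
Result: bfchdjcj

bfchdjcj


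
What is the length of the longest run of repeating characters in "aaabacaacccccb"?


Input: "aaabacaacccccb"
Scanning for longest run:
  Position 1 ('a'): continues run of 'a', length=2
  Position 2 ('a'): continues run of 'a', length=3
  Position 3 ('b'): new char, reset run to 1
  Position 4 ('a'): new char, reset run to 1
  Position 5 ('c'): new char, reset run to 1
  Position 6 ('a'): new char, reset run to 1
  Position 7 ('a'): continues run of 'a', length=2
  Position 8 ('c'): new char, reset run to 1
  Position 9 ('c'): continues run of 'c', length=2
  Position 10 ('c'): continues run of 'c', length=3
  Position 11 ('c'): continues run of 'c', length=4
  Position 12 ('c'): continues run of 'c', length=5
  Position 13 ('b'): new char, reset run to 1
Longest run: 'c' with length 5

5


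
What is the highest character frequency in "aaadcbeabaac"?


Input: aaadcbeabaac
Character counts:
  'a': 6
  'b': 2
  'c': 2
  'd': 1
  'e': 1
Maximum frequency: 6

6


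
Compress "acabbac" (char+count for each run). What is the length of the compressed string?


Input: acabbac
Runs:
  'a' x 1 => "a1"
  'c' x 1 => "c1"
  'a' x 1 => "a1"
  'b' x 2 => "b2"
  'a' x 1 => "a1"
  'c' x 1 => "c1"
Compressed: "a1c1a1b2a1c1"
Compressed length: 12

12


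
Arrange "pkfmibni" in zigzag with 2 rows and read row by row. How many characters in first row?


Zigzag "pkfmibni" into 2 rows:
Placing characters:
  'p' => row 0
  'k' => row 1
  'f' => row 0
  'm' => row 1
  'i' => row 0
  'b' => row 1
  'n' => row 0
  'i' => row 1
Rows:
  Row 0: "pfin"
  Row 1: "kmbi"
First row length: 4

4


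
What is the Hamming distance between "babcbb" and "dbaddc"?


Comparing "babcbb" and "dbaddc" position by position:
  Position 0: 'b' vs 'd' => differ
  Position 1: 'a' vs 'b' => differ
  Position 2: 'b' vs 'a' => differ
  Position 3: 'c' vs 'd' => differ
  Position 4: 'b' vs 'd' => differ
  Position 5: 'b' vs 'c' => differ
Total differences (Hamming distance): 6

6


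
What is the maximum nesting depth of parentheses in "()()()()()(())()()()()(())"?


Input: "()()()()()(())()()()()(())"
Tracking depth:
  Position 0 '(': depth becomes 1
  Position 1 ')': depth becomes 0
  Position 2 '(': depth becomes 1
  Position 3 ')': depth becomes 0
  Position 4 '(': depth becomes 1
  Position 5 ')': depth becomes 0
  Position 6 '(': depth becomes 1
  Position 7 ')': depth becomes 0
  Position 8 '(': depth becomes 1
  Position 9 ')': depth becomes 0
  Position 10 '(': depth becomes 1
  Position 11 '(': depth becomes 2
  Position 12 ')': depth becomes 1
  Position 13 ')': depth becomes 0
  Position 14 '(': depth becomes 1
  Position 15 ')': depth becomes 0
  Position 16 '(': depth becomes 1
  Position 17 ')': depth becomes 0
  Position 18 '(': depth becomes 1
  Position 19 ')': depth becomes 0
  Position 20 '(': depth becomes 1
  Position 21 ')': depth becomes 0
  Position 22 '(': depth becomes 1
  Position 23 '(': depth becomes 2
  Position 24 ')': depth becomes 1
  Position 25 ')': depth becomes 0
Maximum depth reached: 2

2


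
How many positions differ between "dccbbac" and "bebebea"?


Comparing "dccbbac" and "bebebea" position by position:
  Position 0: 'd' vs 'b' => DIFFER
  Position 1: 'c' vs 'e' => DIFFER
  Position 2: 'c' vs 'b' => DIFFER
  Position 3: 'b' vs 'e' => DIFFER
  Position 4: 'b' vs 'b' => same
  Position 5: 'a' vs 'e' => DIFFER
  Position 6: 'c' vs 'a' => DIFFER
Positions that differ: 6

6


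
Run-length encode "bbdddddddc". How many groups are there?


Input: bbdddddddc
Scanning for consecutive runs:
  Group 1: 'b' x 2 (positions 0-1)
  Group 2: 'd' x 7 (positions 2-8)
  Group 3: 'c' x 1 (positions 9-9)
Total groups: 3

3


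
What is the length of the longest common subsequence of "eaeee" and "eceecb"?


LCS of "eaeee" and "eceecb"
DP table:
           e    c    e    e    c    b
      0    0    0    0    0    0    0
  e   0    1    1    1    1    1    1
  a   0    1    1    1    1    1    1
  e   0    1    1    2    2    2    2
  e   0    1    1    2    3    3    3
  e   0    1    1    2    3    3    3
LCS length = dp[5][6] = 3

3


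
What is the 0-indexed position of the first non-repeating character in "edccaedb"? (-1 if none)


Input: edccaedb
Character frequencies:
  'a': 1
  'b': 1
  'c': 2
  'd': 2
  'e': 2
Scanning left to right for freq == 1:
  Position 0 ('e'): freq=2, skip
  Position 1 ('d'): freq=2, skip
  Position 2 ('c'): freq=2, skip
  Position 3 ('c'): freq=2, skip
  Position 4 ('a'): unique! => answer = 4

4


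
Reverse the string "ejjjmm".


Input: ejjjmm
Reading characters right to left:
  Position 5: 'm'
  Position 4: 'm'
  Position 3: 'j'
  Position 2: 'j'
  Position 1: 'j'
  Position 0: 'e'
Reversed: mmjjje

mmjjje


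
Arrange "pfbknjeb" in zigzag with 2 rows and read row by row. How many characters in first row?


Zigzag "pfbknjeb" into 2 rows:
Placing characters:
  'p' => row 0
  'f' => row 1
  'b' => row 0
  'k' => row 1
  'n' => row 0
  'j' => row 1
  'e' => row 0
  'b' => row 1
Rows:
  Row 0: "pbne"
  Row 1: "fkjb"
First row length: 4

4


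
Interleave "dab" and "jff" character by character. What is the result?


Interleaving "dab" and "jff":
  Position 0: 'd' from first, 'j' from second => "dj"
  Position 1: 'a' from first, 'f' from second => "af"
  Position 2: 'b' from first, 'f' from second => "bf"
Result: djafbf

djafbf


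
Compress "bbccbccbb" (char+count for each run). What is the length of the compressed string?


Input: bbccbccbb
Runs:
  'b' x 2 => "b2"
  'c' x 2 => "c2"
  'b' x 1 => "b1"
  'c' x 2 => "c2"
  'b' x 2 => "b2"
Compressed: "b2c2b1c2b2"
Compressed length: 10

10


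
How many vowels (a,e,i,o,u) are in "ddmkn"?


Input: ddmkn
Checking each character:
  'd' at position 0: consonant
  'd' at position 1: consonant
  'm' at position 2: consonant
  'k' at position 3: consonant
  'n' at position 4: consonant
Total vowels: 0

0


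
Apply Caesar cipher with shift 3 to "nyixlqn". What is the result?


Caesar cipher: shift "nyixlqn" by 3
  'n' (pos 13) + 3 = pos 16 = 'q'
  'y' (pos 24) + 3 = pos 1 = 'b'
  'i' (pos 8) + 3 = pos 11 = 'l'
  'x' (pos 23) + 3 = pos 0 = 'a'
  'l' (pos 11) + 3 = pos 14 = 'o'
  'q' (pos 16) + 3 = pos 19 = 't'
  'n' (pos 13) + 3 = pos 16 = 'q'
Result: qblaotq

qblaotq


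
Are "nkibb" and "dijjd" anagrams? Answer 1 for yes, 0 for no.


Strings: "nkibb", "dijjd"
Sorted first:  bbikn
Sorted second: ddijj
Differ at position 0: 'b' vs 'd' => not anagrams

0


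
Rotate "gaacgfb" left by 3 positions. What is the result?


Input: "gaacgfb", rotate left by 3
First 3 characters: "gaa"
Remaining characters: "cgfb"
Concatenate remaining + first: "cgfb" + "gaa" = "cgfbgaa"

cgfbgaa


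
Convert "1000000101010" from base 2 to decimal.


Input: "1000000101010" in base 2
Positional expansion:
  Digit '1' (value 1) x 2^12 = 4096
  Digit '0' (value 0) x 2^11 = 0
  Digit '0' (value 0) x 2^10 = 0
  Digit '0' (value 0) x 2^9 = 0
  Digit '0' (value 0) x 2^8 = 0
  Digit '0' (value 0) x 2^7 = 0
  Digit '0' (value 0) x 2^6 = 0
  Digit '1' (value 1) x 2^5 = 32
  Digit '0' (value 0) x 2^4 = 0
  Digit '1' (value 1) x 2^3 = 8
  Digit '0' (value 0) x 2^2 = 0
  Digit '1' (value 1) x 2^1 = 2
  Digit '0' (value 0) x 2^0 = 0
Sum = 4138

4138


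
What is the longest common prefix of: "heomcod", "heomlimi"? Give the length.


Words: heomcod, heomlimi
  Position 0: all 'h' => match
  Position 1: all 'e' => match
  Position 2: all 'o' => match
  Position 3: all 'm' => match
  Position 4: ('c', 'l') => mismatch, stop
LCP = "heom" (length 4)

4


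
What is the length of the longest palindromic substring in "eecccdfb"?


Input: "eecccdfb"
Checking substrings for palindromes:
  [2:5] "ccc" (len 3) => palindrome
  [0:2] "ee" (len 2) => palindrome
  [2:4] "cc" (len 2) => palindrome
  [3:5] "cc" (len 2) => palindrome
Longest palindromic substring: "ccc" with length 3

3


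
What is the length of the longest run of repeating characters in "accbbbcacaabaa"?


Input: "accbbbcacaabaa"
Scanning for longest run:
  Position 1 ('c'): new char, reset run to 1
  Position 2 ('c'): continues run of 'c', length=2
  Position 3 ('b'): new char, reset run to 1
  Position 4 ('b'): continues run of 'b', length=2
  Position 5 ('b'): continues run of 'b', length=3
  Position 6 ('c'): new char, reset run to 1
  Position 7 ('a'): new char, reset run to 1
  Position 8 ('c'): new char, reset run to 1
  Position 9 ('a'): new char, reset run to 1
  Position 10 ('a'): continues run of 'a', length=2
  Position 11 ('b'): new char, reset run to 1
  Position 12 ('a'): new char, reset run to 1
  Position 13 ('a'): continues run of 'a', length=2
Longest run: 'b' with length 3

3


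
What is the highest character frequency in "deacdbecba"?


Input: deacdbecba
Character counts:
  'a': 2
  'b': 2
  'c': 2
  'd': 2
  'e': 2
Maximum frequency: 2

2


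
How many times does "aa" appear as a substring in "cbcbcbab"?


Searching for "aa" in "cbcbcbab"
Scanning each position:
  Position 0: "cb" => no
  Position 1: "bc" => no
  Position 2: "cb" => no
  Position 3: "bc" => no
  Position 4: "cb" => no
  Position 5: "ba" => no
  Position 6: "ab" => no
Total occurrences: 0

0


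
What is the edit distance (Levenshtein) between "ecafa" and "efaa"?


Computing edit distance: "ecafa" -> "efaa"
DP table:
           e    f    a    a
      0    1    2    3    4
  e   1    0    1    2    3
  c   2    1    1    2    3
  a   3    2    2    1    2
  f   4    3    2    2    2
  a   5    4    3    2    2
Edit distance = dp[5][4] = 2

2


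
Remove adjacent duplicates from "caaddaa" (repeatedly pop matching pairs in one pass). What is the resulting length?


Input: caaddaa
Stack-based adjacent duplicate removal:
  Read 'c': push. Stack: c
  Read 'a': push. Stack: ca
  Read 'a': matches stack top 'a' => pop. Stack: c
  Read 'd': push. Stack: cd
  Read 'd': matches stack top 'd' => pop. Stack: c
  Read 'a': push. Stack: ca
  Read 'a': matches stack top 'a' => pop. Stack: c
Final stack: "c" (length 1)

1


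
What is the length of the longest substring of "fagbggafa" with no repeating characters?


Input: "fagbggafa"
Sliding window (track last position of each char):
  Position 0 ('f'): window [0,0] length 1 -- new best
  Position 1 ('a'): window [0,1] length 2 -- new best
  Position 2 ('g'): window [0,2] length 3 -- new best
  Position 3 ('b'): window [0,3] length 4 -- new best
  Position 4 ('g'): repeat (last at 2), move window start to 3
  Position 4 ('g'): window [3,4] length 2
  Position 5 ('g'): repeat (last at 4), move window start to 5
  Position 5 ('g'): window [5,5] length 1
  Position 6 ('a'): window [5,6] length 2
  Position 7 ('f'): window [5,7] length 3
  Position 8 ('a'): repeat (last at 6), move window start to 7
  Position 8 ('a'): window [7,8] length 2
Longest substring with no repeats: "fagb" with length 4

4


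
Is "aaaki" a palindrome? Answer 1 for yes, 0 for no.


Input: aaaki
Reversed: ikaaa
  Compare pos 0 ('a') with pos 4 ('i'): MISMATCH
  Compare pos 1 ('a') with pos 3 ('k'): MISMATCH
Result: not a palindrome

0


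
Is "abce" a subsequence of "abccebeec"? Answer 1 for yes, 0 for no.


Check if "abce" is a subsequence of "abccebeec"
Greedy scan:
  Position 0 ('a'): matches sub[0] = 'a'
  Position 1 ('b'): matches sub[1] = 'b'
  Position 2 ('c'): matches sub[2] = 'c'
  Position 3 ('c'): no match needed
  Position 4 ('e'): matches sub[3] = 'e'
  Position 5 ('b'): no match needed
  Position 6 ('e'): no match needed
  Position 7 ('e'): no match needed
  Position 8 ('c'): no match needed
All 4 characters matched => is a subsequence

1


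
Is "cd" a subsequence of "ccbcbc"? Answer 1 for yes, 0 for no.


Check if "cd" is a subsequence of "ccbcbc"
Greedy scan:
  Position 0 ('c'): matches sub[0] = 'c'
  Position 1 ('c'): no match needed
  Position 2 ('b'): no match needed
  Position 3 ('c'): no match needed
  Position 4 ('b'): no match needed
  Position 5 ('c'): no match needed
Only matched 1/2 characters => not a subsequence

0


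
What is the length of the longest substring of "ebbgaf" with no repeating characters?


Input: "ebbgaf"
Sliding window (track last position of each char):
  Position 0 ('e'): window [0,0] length 1 -- new best
  Position 1 ('b'): window [0,1] length 2 -- new best
  Position 2 ('b'): repeat (last at 1), move window start to 2
  Position 2 ('b'): window [2,2] length 1
  Position 3 ('g'): window [2,3] length 2
  Position 4 ('a'): window [2,4] length 3 -- new best
  Position 5 ('f'): window [2,5] length 4 -- new best
Longest substring with no repeats: "bgaf" with length 4

4


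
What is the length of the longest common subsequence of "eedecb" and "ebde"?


LCS of "eedecb" and "ebde"
DP table:
           e    b    d    e
      0    0    0    0    0
  e   0    1    1    1    1
  e   0    1    1    1    2
  d   0    1    1    2    2
  e   0    1    1    2    3
  c   0    1    1    2    3
  b   0    1    2    2    3
LCS length = dp[6][4] = 3

3


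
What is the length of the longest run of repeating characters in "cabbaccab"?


Input: "cabbaccab"
Scanning for longest run:
  Position 1 ('a'): new char, reset run to 1
  Position 2 ('b'): new char, reset run to 1
  Position 3 ('b'): continues run of 'b', length=2
  Position 4 ('a'): new char, reset run to 1
  Position 5 ('c'): new char, reset run to 1
  Position 6 ('c'): continues run of 'c', length=2
  Position 7 ('a'): new char, reset run to 1
  Position 8 ('b'): new char, reset run to 1
Longest run: 'b' with length 2

2


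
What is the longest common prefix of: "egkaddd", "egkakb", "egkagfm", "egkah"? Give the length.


Words: egkaddd, egkakb, egkagfm, egkah
  Position 0: all 'e' => match
  Position 1: all 'g' => match
  Position 2: all 'k' => match
  Position 3: all 'a' => match
  Position 4: ('d', 'k', 'g', 'h') => mismatch, stop
LCP = "egka" (length 4)

4


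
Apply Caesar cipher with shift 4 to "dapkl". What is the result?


Caesar cipher: shift "dapkl" by 4
  'd' (pos 3) + 4 = pos 7 = 'h'
  'a' (pos 0) + 4 = pos 4 = 'e'
  'p' (pos 15) + 4 = pos 19 = 't'
  'k' (pos 10) + 4 = pos 14 = 'o'
  'l' (pos 11) + 4 = pos 15 = 'p'
Result: hetop

hetop


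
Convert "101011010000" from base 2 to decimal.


Input: "101011010000" in base 2
Positional expansion:
  Digit '1' (value 1) x 2^11 = 2048
  Digit '0' (value 0) x 2^10 = 0
  Digit '1' (value 1) x 2^9 = 512
  Digit '0' (value 0) x 2^8 = 0
  Digit '1' (value 1) x 2^7 = 128
  Digit '1' (value 1) x 2^6 = 64
  Digit '0' (value 0) x 2^5 = 0
  Digit '1' (value 1) x 2^4 = 16
  Digit '0' (value 0) x 2^3 = 0
  Digit '0' (value 0) x 2^2 = 0
  Digit '0' (value 0) x 2^1 = 0
  Digit '0' (value 0) x 2^0 = 0
Sum = 2768

2768


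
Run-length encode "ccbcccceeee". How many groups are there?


Input: ccbcccceeee
Scanning for consecutive runs:
  Group 1: 'c' x 2 (positions 0-1)
  Group 2: 'b' x 1 (positions 2-2)
  Group 3: 'c' x 4 (positions 3-6)
  Group 4: 'e' x 4 (positions 7-10)
Total groups: 4

4


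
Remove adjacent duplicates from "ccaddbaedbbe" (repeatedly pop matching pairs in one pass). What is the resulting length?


Input: ccaddbaedbbe
Stack-based adjacent duplicate removal:
  Read 'c': push. Stack: c
  Read 'c': matches stack top 'c' => pop. Stack: (empty)
  Read 'a': push. Stack: a
  Read 'd': push. Stack: ad
  Read 'd': matches stack top 'd' => pop. Stack: a
  Read 'b': push. Stack: ab
  Read 'a': push. Stack: aba
  Read 'e': push. Stack: abae
  Read 'd': push. Stack: abaed
  Read 'b': push. Stack: abaedb
  Read 'b': matches stack top 'b' => pop. Stack: abaed
  Read 'e': push. Stack: abaede
Final stack: "abaede" (length 6)

6


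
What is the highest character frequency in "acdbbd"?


Input: acdbbd
Character counts:
  'a': 1
  'b': 2
  'c': 1
  'd': 2
Maximum frequency: 2

2


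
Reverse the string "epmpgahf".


Input: epmpgahf
Reading characters right to left:
  Position 7: 'f'
  Position 6: 'h'
  Position 5: 'a'
  Position 4: 'g'
  Position 3: 'p'
  Position 2: 'm'
  Position 1: 'p'
  Position 0: 'e'
Reversed: fhagpmpe

fhagpmpe


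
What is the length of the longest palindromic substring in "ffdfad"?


Input: "ffdfad"
Checking substrings for palindromes:
  [1:4] "fdf" (len 3) => palindrome
  [0:2] "ff" (len 2) => palindrome
Longest palindromic substring: "fdf" with length 3

3


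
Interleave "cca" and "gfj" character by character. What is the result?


Interleaving "cca" and "gfj":
  Position 0: 'c' from first, 'g' from second => "cg"
  Position 1: 'c' from first, 'f' from second => "cf"
  Position 2: 'a' from first, 'j' from second => "aj"
Result: cgcfaj

cgcfaj
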